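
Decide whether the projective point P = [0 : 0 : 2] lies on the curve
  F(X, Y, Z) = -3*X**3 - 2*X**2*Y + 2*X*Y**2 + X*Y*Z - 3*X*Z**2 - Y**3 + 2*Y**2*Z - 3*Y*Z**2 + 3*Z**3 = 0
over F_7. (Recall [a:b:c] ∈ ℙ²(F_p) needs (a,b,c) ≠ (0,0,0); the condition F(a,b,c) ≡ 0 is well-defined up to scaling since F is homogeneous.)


F(0,0,2) ≡ 3 (mod 7); P is NOT on the curve.

Evaluate F(0, 0, 2) term-by-term (mod 7).
  -3*X**3 ↦ -3·0·1·1 = 0
  -2*X**2*Y ↦ -2·0·0·1 = 0
  2*X*Y**2 ↦ 2·0·0·1 = 0
  X*Y*Z ↦ 1·0·0·2 = 0
  -3*X*Z**2 ↦ -3·0·1·4 = 0
  -Y**3 ↦ -1·1·0·1 = 0
  2*Y**2*Z ↦ 2·1·0·2 = 0
  -3*Y*Z**2 ↦ -3·1·0·4 = 0
  3*Z**3 ↦ 3·1·1·8 = 24
Sum: F(0, 0, 2) = (0) + (0) + (0) + (0) + (0) + (0) + (0) + (0) + (24) = 24.
Reducing mod 7: 24 ≡ 3 (mod 7).
Since F(a, b, c) ≡ 3 ≠ 0 (mod 7), P does NOT lie on the curve.


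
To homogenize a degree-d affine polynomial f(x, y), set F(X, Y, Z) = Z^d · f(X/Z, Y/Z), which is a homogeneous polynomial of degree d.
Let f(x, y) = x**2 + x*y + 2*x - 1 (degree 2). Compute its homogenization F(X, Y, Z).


F(X, Y, Z) = X**2 + X*Y + 2*X*Z - Z**2

deg(f) = 2.
Substitute x = X/Z, y = Y/Z into f, then multiply by Z^2.
  monomial 1·x^2·y^0 ↦ 1·X^2·Y^0·Z^0.
  monomial 1·x^1·y^1 ↦ 1·X^1·Y^1·Z^0.
  monomial 2·x^1·y^0 ↦ 2·X^1·Y^0·Z^1.
  monomial -1·x^0·y^0 ↦ -1·X^0·Y^0·Z^2.
Collecting: F(X, Y, Z) = X**2 + X*Y + 2*X*Z - Z**2.


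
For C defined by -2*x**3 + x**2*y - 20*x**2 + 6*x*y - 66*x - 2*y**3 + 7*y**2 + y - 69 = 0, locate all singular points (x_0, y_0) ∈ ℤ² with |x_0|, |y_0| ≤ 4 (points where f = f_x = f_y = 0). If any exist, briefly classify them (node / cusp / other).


Singular points: {(-3, 1)}; classification: node.

Compute partial derivatives:
  f_x = -6*x**2 + 2*x*y - 40*x + 6*y - 66.
  f_y = x**2 + 6*x - 6*y**2 + 14*y + 1.
Scan x_0 ∈ {−4, ..., 4}. For each x_0, f_y(x_0, y) is a polynomial in y; find its integer roots y ∈ {−4, ..., 4}, then test f_x and f at those candidates.
  x = -4: f_y(-4, y) = -6*y**2 + 14*y - 7; no integer root y with |y| ≤ 4.
  x = -3: f_y(-3, y) = -6*y**2 + 14*y - 8; vanishes at y ∈ {1}. (-3, 1): f_x = 0, f = 0 — SINGULAR.
  x = -2: f_y(-2, y) = -6*y**2 + 14*y - 7; no integer root y with |y| ≤ 4.
  x = -1: f_y(-1, y) = -6*y**2 + 14*y - 4; vanishes at y ∈ {2}. (-1, 2): f_x = -24 ≠ 0.
  x = 0: f_y(0, y) = -6*y**2 + 14*y + 1; no integer root y with |y| ≤ 4.
  x = 1: f_y(1, y) = -6*y**2 + 14*y + 8; no integer root y with |y| ≤ 4.
  x = 2: f_y(2, y) = -6*y**2 + 14*y + 17; no integer root y with |y| ≤ 4.
  x = 3: f_y(3, y) = -6*y**2 + 14*y + 28; no integer root y with |y| ≤ 4.
  x = 4: f_y(4, y) = -6*y**2 + 14*y + 41; no integer root y with |y| ≤ 4.
Only singular point on the grid: (-3, 1).
Classify: substitute x = -3 + u, y = 1 + v and expand: f = -2*u**3 + u**2*v - u**2 - 2*v**3 + v**2.
No constant or linear terms (consistent with a singular point). Quadratic part: -u**2 + v**2. Cubic part: -2*u**3 + u**2*v - 2*v**3.
The quadratic part v**2 - u**2 = (v − u)(v + u) splits into two distinct linear factors, so there are two distinct tangent lines y − 1 = ±(x − -3) — this is a node (ordinary double point).
Classification: node.


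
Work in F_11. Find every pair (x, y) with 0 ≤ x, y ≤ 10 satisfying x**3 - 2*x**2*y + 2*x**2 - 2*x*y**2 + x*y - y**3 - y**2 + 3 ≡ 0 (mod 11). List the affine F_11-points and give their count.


Affine F_11-points: {(0, 3), (0, 4), (1, 4), (4, 0), (5, 1), (5, 4), (5, 6), (6, 2), (7, 6), (9, 6), (10, 9)}; count = 11.

For each of the 121 pairs (x, y) ∈ F_11², evaluate f(x, y) mod 11. Record the zeros.
  x = 0: [0↦3, 1↦1, 2↦2, 3↦0, 4↦0, 5↦7, 6↦4, 7↦7, 8↦10, 9↦7, 10↦3]  zeros at y ∈ {3, 4}
  x = 1: [0↦6, 1↦1, 2↦6, 3↦4, 4↦0, 5↦10, 6↦6, 7↦4, 8↦9, 9↦4, 10↦5]  zeros at y ∈ {4}
  x = 2: [0↦8, 1↦7, 2↦1, 3↦6, 4↦5, 5↦3, 6↦5, 7↦5, 8↦8, 9↦8, 10↦10]  zeros at y ∈ ∅
  x = 3: [0↦4, 1↦3, 2↦4, 3↦1, 4↦10, 5↦3, 6↦7, 7↦5, 8↦2, 9↦3, 10↦2]  zeros at y ∈ ∅
  x = 4: [0↦0, 1↦6, 2↦10, 3↦6, 4↦10, 5↦5, 6↦7, 7↦10, 8↦8, 9↦6, 10↦9]  zeros at y ∈ {0}
  x = 5: [0↦2, 1↦0, 2↦3, 3↦5, 4↦0, 5↦4, 6↦0, 7↦4, 8↦10, 9↦1, 10↦4]  zeros at y ∈ {1, 4, 6}
  x = 6: [0↦5, 1↦2, 2↦0, 3↦4, 4↦8, 5↦6, 6↦3, 7↦4, 8↦3, 9↦5, 10↦4]  zeros at y ∈ {2}
  x = 7: [0↦4, 1↦7, 2↦7, 3↦9, 4↦7, 5↦6, 6↦0, 7↦5, 8↦4, 9↦2, 10↦4]  zeros at y ∈ {6}
  x = 8: [0↦5, 1↦10, 2↦8, 3↦4, 4↦3, 5↦10, 6↦8, 7↦2, 8↦8, 9↦9, 10↦10]  zeros at y ∈ ∅
  x = 9: [0↦3, 1↦6, 2↦9, 3↦6, 4↦2, 5↦2, 6↦0, 7↦1, 8↦10, 9↦10, 10↦6]  zeros at y ∈ {6}
  x = 10: [0↦4, 1↦1, 2↦5, 3↦10, 4↦10, 5↦10, 6↦4, 7↦8, 8↦5, 9↦0, 10↦9]  zeros at y ∈ {9}
Collecting zeros: affine points = {(0, 3), (0, 4), (1, 4), (4, 0), (5, 1), (5, 4), (5, 6), (6, 2), (7, 6), (9, 6), (10, 9)}.
Total count |C(F_11)_aff| = 11.


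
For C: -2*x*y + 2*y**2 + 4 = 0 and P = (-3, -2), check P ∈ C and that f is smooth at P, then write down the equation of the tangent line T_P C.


Tangent line at P: 4*x - 2*y + 8 = 0.

Step 1: f(-3, -2) = 0, so P lies on C.
Step 2: partial derivatives
  f_x(x, y) = -2*y, f_y(x, y) = -2*x + 4*y.
  f_x(P) = 4, f_y(P) = -2 (gradient nonzero, so P is smooth).
Step 3: tangent line at P: 4·(x − -3) + -2·(y − -2) = 0.
Expanding: 4*x - 2*y + 8 = 0.


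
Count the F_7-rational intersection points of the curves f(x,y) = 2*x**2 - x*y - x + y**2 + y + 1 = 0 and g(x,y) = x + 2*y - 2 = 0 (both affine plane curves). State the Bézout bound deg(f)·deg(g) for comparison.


Common zeros: {(2, 0), (5, 2)}; count = 2; Bézout bound = 2.

deg(f) = 2, deg(g) = 1, so Bézout bound = 2.
Scan x ∈ F_7. For each x, list the y ∈ F_7 with f(x, y) ≡ 0 and those with g(x, y) ≡ 0 (mod 7); the common zeros in that column are the intersection.
  x = 0: f ≡ 0 at y ∈ {2, 4}; g ≡ 0 at y ∈ {1}; common: ∅.
  x = 1: f ≡ 0 at y ∈ ∅; g ≡ 0 at y ∈ {4}; common: ∅.
  x = 2: f ≡ 0 at y ∈ {0, 1}; g ≡ 0 at y ∈ {0}; common: {0}.
  x = 3: f ≡ 0 at y ∈ ∅; g ≡ 0 at y ∈ {3}; common: ∅.
  x = 4: f ≡ 0 at y ∈ ∅; g ≡ 0 at y ∈ {6}; common: ∅.
  x = 5: f ≡ 0 at y ∈ {2}; g ≡ 0 at y ∈ {2}; common: {2}.
  x = 6: f ≡ 0 at y ∈ {1, 4}; g ≡ 0 at y ∈ {5}; common: ∅.
Collecting: common zeros = {(2, 0), (5, 2)}, so the count is 2.
Comparison with the Bézout bound: 2 ≤ 2 = deg(f)·deg(g), as expected for curves with no common component (the bound is attained).


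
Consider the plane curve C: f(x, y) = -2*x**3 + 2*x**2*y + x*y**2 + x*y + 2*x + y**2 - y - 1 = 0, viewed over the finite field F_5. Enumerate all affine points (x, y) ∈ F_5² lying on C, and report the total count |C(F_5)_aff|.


Affine F_5-points: {(0, 3), (3, 1), (3, 4)}; count = 3.

For each of the 25 pairs (x, y) ∈ F_5², evaluate f(x, y) mod 5. Record the zeros.
  x = 0: [0↦4, 1↦4, 2↦1, 3↦0, 4↦1]  zeros at y ∈ {3}
  x = 1: [0↦4, 1↦3, 2↦1, 3↦3, 4↦4]  zeros at y ∈ ∅
  x = 2: [0↦2, 1↦4, 2↦2, 3↦1, 4↦1]  zeros at y ∈ ∅
  x = 3: [0↦1, 1↦0, 2↦2, 3↦2, 4↦0]  zeros at y ∈ {1, 4}
  x = 4: [0↦4, 1↦4, 2↦4, 3↦4, 4↦4]  zeros at y ∈ ∅
Collecting zeros: affine points = {(0, 3), (3, 1), (3, 4)}.
Total count |C(F_5)_aff| = 3.


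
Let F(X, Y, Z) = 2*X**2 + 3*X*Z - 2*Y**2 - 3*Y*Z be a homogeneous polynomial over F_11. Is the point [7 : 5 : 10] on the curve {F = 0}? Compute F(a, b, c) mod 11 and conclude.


F(7,5,10) ≡ 9 (mod 11); P is NOT on the curve.

Evaluate F(7, 5, 10) term-by-term (mod 11).
  2*X**2 ↦ 2·49·1·1 = 98
  3*X*Z ↦ 3·7·1·10 = 210
  -2*Y**2 ↦ -2·1·25·1 = -50
  -3*Y*Z ↦ -3·1·5·10 = -150
Sum: F(7, 5, 10) = (98) + (210) + (-50) + (-150) = 108.
Reducing mod 11: 108 ≡ 9 (mod 11).
Since F(a, b, c) ≡ 9 ≠ 0 (mod 11), P does NOT lie on the curve.


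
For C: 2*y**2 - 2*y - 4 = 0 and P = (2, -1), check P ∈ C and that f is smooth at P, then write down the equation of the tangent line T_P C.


Tangent line at P: -6*y - 6 = 0.

Step 1: f(2, -1) = 0, so P lies on C.
Step 2: partial derivatives
  f_x(x, y) = 0, f_y(x, y) = 4*y - 2.
  f_x(P) = 0, f_y(P) = -6 (gradient nonzero, so P is smooth).
Step 3: tangent line at P: 0·(x − 2) + -6·(y − -1) = 0.
Expanding: -6*y - 6 = 0.


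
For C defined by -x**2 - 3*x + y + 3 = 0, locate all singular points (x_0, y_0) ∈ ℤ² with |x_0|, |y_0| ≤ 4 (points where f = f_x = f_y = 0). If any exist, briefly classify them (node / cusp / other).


No singular points in the scanned grid; C is smooth there.

Compute partial derivatives:
  f_x = -2*x - 3.
  f_y = 1.
f_y = 1 is a nonzero constant, so f_y never vanishes: no point (x, y) can satisfy f = f_x = f_y = 0. In particular no (x, y) ∈ {−4, ..., 4}² is singular; the curve is smooth.


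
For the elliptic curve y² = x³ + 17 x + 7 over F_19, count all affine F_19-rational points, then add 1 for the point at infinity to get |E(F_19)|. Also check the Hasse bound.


Affine points = {(0, 8), (0, 11), (1, 5), (1, 14), (2, 7), (2, 12), (3, 3), (3, 16), (4, 5), (4, 14), (8, 3), (8, 16), (11, 9), (11, 10), (12, 1), (12, 18), (14, 5), (14, 14), (16, 9), (16, 10)}; affine count = 20; |E(F_19)| = 21.

Discriminant check: Δ ∝ 4a³ + 27b² = 4·17³ + 27·7² = 4·4913 + 27·49 ≡ 18 (mod 19). Nonzero ⇒ E is nonsingular.
For each x ∈ F_19, compute rhs = x³ + 17·x + 7 mod 19, then count y ∈ F_19 with y² ≡ rhs.
  x = 0: rhs = 7, matching y values: 8, 11 (2 points).
  x = 1: rhs = 6, matching y values: 5, 14 (2 points).
  x = 2: rhs = 11, matching y values: 7, 12 (2 points).
  x = 3: rhs = 9, matching y values: 3, 16 (2 points).
  x = 4: rhs = 6, matching y values: 5, 14 (2 points).
  x = 5: rhs = 8, matching y values: none (0 points).
  x = 6: rhs = 2, matching y values: none (0 points).
  x = 7: rhs = 13, matching y values: none (0 points).
  x = 8: rhs = 9, matching y values: 3, 16 (2 points).
  x = 9: rhs = 15, matching y values: none (0 points).
  x = 10: rhs = 18, matching y values: none (0 points).
  x = 11: rhs = 5, matching y values: 9, 10 (2 points).
  x = 12: rhs = 1, matching y values: 1, 18 (2 points).
  x = 13: rhs = 12, matching y values: none (0 points).
  x = 14: rhs = 6, matching y values: 5, 14 (2 points).
  x = 15: rhs = 8, matching y values: none (0 points).
  x = 16: rhs = 5, matching y values: 9, 10 (2 points).
  x = 17: rhs = 3, matching y values: none (0 points).
  x = 18: rhs = 8, matching y values: none (0 points).
Total affine count: 20.
Full point count |E(F_19)| = 20 + 1 = 21.
Hasse bound: |21 − (19+1)| = |1| = 1 ≤ 2√19 ≈ 8.7178 ✓.


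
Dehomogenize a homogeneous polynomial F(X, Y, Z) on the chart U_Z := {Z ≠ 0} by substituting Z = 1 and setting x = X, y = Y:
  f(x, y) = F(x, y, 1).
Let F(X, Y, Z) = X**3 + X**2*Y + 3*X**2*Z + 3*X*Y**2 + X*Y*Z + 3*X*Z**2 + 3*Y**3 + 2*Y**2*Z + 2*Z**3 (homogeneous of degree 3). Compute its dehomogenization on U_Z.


f(x, y) = x**3 + x**2*y + 3*x**2 + 3*x*y**2 + x*y + 3*x + 3*y**3 + 2*y**2 + 2

On U_Z we set Z = 1. Each monomial c·X^i·Y^j·Z^k in F becomes c·x^i·y^j·1^k = c·x^i·y^j.
Substituting Z = 1: F(X, Y, 1) = x**3 + x**2*y + 3*x**2 + 3*x*y**2 + x*y + 3*x + 3*y**3 + 2*y**2 + 2.
Note: deg(f) ≤ deg(F) = 3; strict inequality happens when F is divisible by Z (lost terms).


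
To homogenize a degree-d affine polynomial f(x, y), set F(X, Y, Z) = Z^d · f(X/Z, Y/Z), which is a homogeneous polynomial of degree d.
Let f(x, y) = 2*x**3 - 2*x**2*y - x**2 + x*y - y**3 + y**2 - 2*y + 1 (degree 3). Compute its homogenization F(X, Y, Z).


F(X, Y, Z) = 2*X**3 - 2*X**2*Y - X**2*Z + X*Y*Z - Y**3 + Y**2*Z - 2*Y*Z**2 + Z**3

deg(f) = 3.
Substitute x = X/Z, y = Y/Z into f, then multiply by Z^3.
  monomial 2·x^3·y^0 ↦ 2·X^3·Y^0·Z^0.
  monomial -2·x^2·y^1 ↦ -2·X^2·Y^1·Z^0.
  monomial -1·x^2·y^0 ↦ -1·X^2·Y^0·Z^1.
  monomial 1·x^1·y^1 ↦ 1·X^1·Y^1·Z^1.
  monomial -1·x^0·y^3 ↦ -1·X^0·Y^3·Z^0.
  monomial 1·x^0·y^2 ↦ 1·X^0·Y^2·Z^1.
  monomial -2·x^0·y^1 ↦ -2·X^0·Y^1·Z^2.
  monomial 1·x^0·y^0 ↦ 1·X^0·Y^0·Z^3.
Collecting: F(X, Y, Z) = 2*X**3 - 2*X**2*Y - X**2*Z + X*Y*Z - Y**3 + Y**2*Z - 2*Y*Z**2 + Z**3.


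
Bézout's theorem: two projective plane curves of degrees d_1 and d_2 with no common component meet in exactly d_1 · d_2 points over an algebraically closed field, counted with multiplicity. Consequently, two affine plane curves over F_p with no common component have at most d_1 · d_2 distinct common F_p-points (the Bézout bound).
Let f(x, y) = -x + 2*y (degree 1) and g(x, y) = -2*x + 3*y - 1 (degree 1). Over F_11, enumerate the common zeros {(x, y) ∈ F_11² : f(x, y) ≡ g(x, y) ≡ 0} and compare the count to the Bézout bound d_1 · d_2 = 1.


Common zeros: {(9, 10)}; count = 1; Bézout bound = 1.

deg(f) = 1, deg(g) = 1, so Bézout bound = 1.
Scan x ∈ F_11. For each x, list the y ∈ F_11 with f(x, y) ≡ 0 and those with g(x, y) ≡ 0 (mod 11); the common zeros in that column are the intersection.
  x = 0: f ≡ 0 at y ∈ {0}; g ≡ 0 at y ∈ {4}; common: ∅.
  x = 1: f ≡ 0 at y ∈ {6}; g ≡ 0 at y ∈ {1}; common: ∅.
  x = 2: f ≡ 0 at y ∈ {1}; g ≡ 0 at y ∈ {9}; common: ∅.
  x = 3: f ≡ 0 at y ∈ {7}; g ≡ 0 at y ∈ {6}; common: ∅.
  x = 4: f ≡ 0 at y ∈ {2}; g ≡ 0 at y ∈ {3}; common: ∅.
  x = 5: f ≡ 0 at y ∈ {8}; g ≡ 0 at y ∈ {0}; common: ∅.
  x = 6: f ≡ 0 at y ∈ {3}; g ≡ 0 at y ∈ {8}; common: ∅.
  x = 7: f ≡ 0 at y ∈ {9}; g ≡ 0 at y ∈ {5}; common: ∅.
  x = 8: f ≡ 0 at y ∈ {4}; g ≡ 0 at y ∈ {2}; common: ∅.
  x = 9: f ≡ 0 at y ∈ {10}; g ≡ 0 at y ∈ {10}; common: {10}.
  x = 10: f ≡ 0 at y ∈ {5}; g ≡ 0 at y ∈ {7}; common: ∅.
Collecting: common zeros = {(9, 10)}, so the count is 1.
Comparison with the Bézout bound: 1 ≤ 1 = deg(f)·deg(g), as expected for curves with no common component (the bound is attained).


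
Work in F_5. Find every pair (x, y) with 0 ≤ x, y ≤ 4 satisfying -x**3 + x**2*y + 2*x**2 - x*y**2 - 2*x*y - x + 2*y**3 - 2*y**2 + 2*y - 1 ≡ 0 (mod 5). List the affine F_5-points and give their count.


Affine F_5-points: {(1, 2), (3, 4), (4, 2), (4, 4)}; count = 4.

For each of the 25 pairs (x, y) ∈ F_5², evaluate f(x, y) mod 5. Record the zeros.
  x = 0: [0↦4, 1↦1, 2↦1, 3↦1, 4↦3]  zeros at y ∈ ∅
  x = 1: [0↦4, 1↦4, 2↦0, 3↦4, 4↦3]  zeros at y ∈ {2}
  x = 2: [0↦2, 1↦2, 2↦1, 3↦1, 4↦4]  zeros at y ∈ ∅
  x = 3: [0↦2, 1↦4, 2↦3, 3↦1, 4↦0]  zeros at y ∈ {4}
  x = 4: [0↦3, 1↦4, 2↦0, 3↦3, 4↦0]  zeros at y ∈ {2, 4}
Collecting zeros: affine points = {(1, 2), (3, 4), (4, 2), (4, 4)}.
Total count |C(F_5)_aff| = 4.


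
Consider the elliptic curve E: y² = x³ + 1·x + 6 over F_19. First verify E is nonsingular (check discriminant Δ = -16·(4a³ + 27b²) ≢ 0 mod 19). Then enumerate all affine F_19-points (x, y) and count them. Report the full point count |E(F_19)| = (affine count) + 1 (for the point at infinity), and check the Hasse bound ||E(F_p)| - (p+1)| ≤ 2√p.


Affine points = {(0, 5), (0, 14), (2, 4), (2, 15), (3, 6), (3, 13), (4, 6), (4, 13), (6, 0), (10, 3), (10, 16), (12, 6), (12, 13), (14, 3), (14, 16), (18, 2), (18, 17)}; affine count = 17; |E(F_19)| = 18.

Discriminant check: Δ ∝ 4a³ + 27b² = 4·1³ + 27·6² = 4·1 + 27·36 ≡ 7 (mod 19). Nonzero ⇒ E is nonsingular.
For each x ∈ F_19, compute rhs = x³ + 1·x + 6 mod 19, then count y ∈ F_19 with y² ≡ rhs.
  x = 0: rhs = 6, matching y values: 5, 14 (2 points).
  x = 1: rhs = 8, matching y values: none (0 points).
  x = 2: rhs = 16, matching y values: 4, 15 (2 points).
  x = 3: rhs = 17, matching y values: 6, 13 (2 points).
  x = 4: rhs = 17, matching y values: 6, 13 (2 points).
  x = 5: rhs = 3, matching y values: none (0 points).
  x = 6: rhs = 0, matching y values: 0 (1 points).
  x = 7: rhs = 14, matching y values: none (0 points).
  x = 8: rhs = 13, matching y values: none (0 points).
  x = 9: rhs = 3, matching y values: none (0 points).
  x = 10: rhs = 9, matching y values: 3, 16 (2 points).
  x = 11: rhs = 18, matching y values: none (0 points).
  x = 12: rhs = 17, matching y values: 6, 13 (2 points).
  x = 13: rhs = 12, matching y values: none (0 points).
  x = 14: rhs = 9, matching y values: 3, 16 (2 points).
  x = 15: rhs = 14, matching y values: none (0 points).
  x = 16: rhs = 14, matching y values: none (0 points).
  x = 17: rhs = 15, matching y values: none (0 points).
  x = 18: rhs = 4, matching y values: 2, 17 (2 points).
Total affine count: 17.
Full point count |E(F_19)| = 17 + 1 = 18.
Hasse bound: |18 − (19+1)| = |-2| = 2 ≤ 2√19 ≈ 8.7178 ✓.


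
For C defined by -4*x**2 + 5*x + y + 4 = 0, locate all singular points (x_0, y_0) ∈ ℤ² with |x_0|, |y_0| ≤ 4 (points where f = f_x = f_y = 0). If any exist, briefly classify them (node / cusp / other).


No singular points in the scanned grid; C is smooth there.

Compute partial derivatives:
  f_x = 5 - 8*x.
  f_y = 1.
f_y = 1 is a nonzero constant, so f_y never vanishes: no point (x, y) can satisfy f = f_x = f_y = 0. In particular no (x, y) ∈ {−4, ..., 4}² is singular; the curve is smooth.


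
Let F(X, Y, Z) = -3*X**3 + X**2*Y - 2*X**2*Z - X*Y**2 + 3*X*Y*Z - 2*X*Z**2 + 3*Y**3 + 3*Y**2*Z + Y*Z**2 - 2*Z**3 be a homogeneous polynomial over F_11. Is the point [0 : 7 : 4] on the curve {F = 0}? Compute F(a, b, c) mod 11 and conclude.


F(0,7,4) ≡ 6 (mod 11); P is NOT on the curve.

Evaluate F(0, 7, 4) term-by-term (mod 11).
  -3*X**3 ↦ -3·0·1·1 = 0
  X**2*Y ↦ 1·0·7·1 = 0
  -2*X**2*Z ↦ -2·0·1·4 = 0
  -X*Y**2 ↦ -1·0·49·1 = 0
  3*X*Y*Z ↦ 3·0·7·4 = 0
  -2*X*Z**2 ↦ -2·0·1·16 = 0
  3*Y**3 ↦ 3·1·343·1 = 1029
  3*Y**2*Z ↦ 3·1·49·4 = 588
  Y*Z**2 ↦ 1·1·7·16 = 112
  -2*Z**3 ↦ -2·1·1·64 = -128
Sum: F(0, 7, 4) = (0) + (0) + (0) + (0) + (0) + (0) + (1029) + (588) + (112) + (-128) = 1601.
Reducing mod 11: 1601 ≡ 6 (mod 11).
Since F(a, b, c) ≡ 6 ≠ 0 (mod 11), P does NOT lie on the curve.


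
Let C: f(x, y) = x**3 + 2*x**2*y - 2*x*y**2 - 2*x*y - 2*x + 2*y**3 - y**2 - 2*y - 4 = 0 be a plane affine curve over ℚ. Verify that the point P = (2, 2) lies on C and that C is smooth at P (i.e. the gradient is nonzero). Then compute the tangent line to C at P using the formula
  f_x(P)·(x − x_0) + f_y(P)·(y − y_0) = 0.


Tangent line at P: 14*x + 6*y - 40 = 0.

Step 1: f(2, 2) = 0, so P lies on C.
Step 2: partial derivatives
  f_x(x, y) = 3*x**2 + 4*x*y - 2*y**2 - 2*y - 2, f_y(x, y) = 2*x**2 - 4*x*y - 2*x + 6*y**2 - 2*y - 2.
  f_x(P) = 14, f_y(P) = 6 (gradient nonzero, so P is smooth).
Step 3: tangent line at P: 14·(x − 2) + 6·(y − 2) = 0.
Expanding: 14*x + 6*y - 40 = 0.


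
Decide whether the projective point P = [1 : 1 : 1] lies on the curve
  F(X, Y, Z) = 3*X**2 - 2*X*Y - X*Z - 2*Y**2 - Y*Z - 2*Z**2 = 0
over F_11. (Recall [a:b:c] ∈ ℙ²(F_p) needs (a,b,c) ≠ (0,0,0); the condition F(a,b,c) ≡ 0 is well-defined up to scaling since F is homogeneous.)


F(1,1,1) ≡ 6 (mod 11); P is NOT on the curve.

Evaluate F(1, 1, 1) term-by-term (mod 11).
  3*X**2 ↦ 3·1·1·1 = 3
  -2*X*Y ↦ -2·1·1·1 = -2
  -X*Z ↦ -1·1·1·1 = -1
  -2*Y**2 ↦ -2·1·1·1 = -2
  -Y*Z ↦ -1·1·1·1 = -1
  -2*Z**2 ↦ -2·1·1·1 = -2
Sum: F(1, 1, 1) = (3) + (-2) + (-1) + (-2) + (-1) + (-2) = -5.
Reducing mod 11: -5 ≡ 6 (mod 11).
Since F(a, b, c) ≡ 6 ≠ 0 (mod 11), P does NOT lie on the curve.


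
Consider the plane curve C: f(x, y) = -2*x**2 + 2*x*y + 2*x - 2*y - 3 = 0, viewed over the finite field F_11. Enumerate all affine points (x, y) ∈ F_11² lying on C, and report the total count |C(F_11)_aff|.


Affine F_11-points: {(0, 4), (2, 9), (3, 1), (4, 10), (5, 4), (6, 3), (7, 10), (8, 9), (9, 3), (10, 1)}; count = 10.

For each of the 121 pairs (x, y) ∈ F_11², evaluate f(x, y) mod 11. Record the zeros.
  x = 0: [0↦8, 1↦6, 2↦4, 3↦2, 4↦0, 5↦9, 6↦7, 7↦5, 8↦3, 9↦1, 10↦10]  zeros at y ∈ {4}
  x = 1: [0↦8, 1↦8, 2↦8, 3↦8, 4↦8, 5↦8, 6↦8, 7↦8, 8↦8, 9↦8, 10↦8]  zeros at y ∈ ∅
  x = 2: [0↦4, 1↦6, 2↦8, 3↦10, 4↦1, 5↦3, 6↦5, 7↦7, 8↦9, 9↦0, 10↦2]  zeros at y ∈ {9}
  x = 3: [0↦7, 1↦0, 2↦4, 3↦8, 4↦1, 5↦5, 6↦9, 7↦2, 8↦6, 9↦10, 10↦3]  zeros at y ∈ {1}
  x = 4: [0↦6, 1↦1, 2↦7, 3↦2, 4↦8, 5↦3, 6↦9, 7↦4, 8↦10, 9↦5, 10↦0]  zeros at y ∈ {10}
  x = 5: [0↦1, 1↦9, 2↦6, 3↦3, 4↦0, 5↦8, 6↦5, 7↦2, 8↦10, 9↦7, 10↦4]  zeros at y ∈ {4}
  x = 6: [0↦3, 1↦2, 2↦1, 3↦0, 4↦10, 5↦9, 6↦8, 7↦7, 8↦6, 9↦5, 10↦4]  zeros at y ∈ {3}
  x = 7: [0↦1, 1↦2, 2↦3, 3↦4, 4↦5, 5↦6, 6↦7, 7↦8, 8↦9, 9↦10, 10↦0]  zeros at y ∈ {10}
  x = 8: [0↦6, 1↦9, 2↦1, 3↦4, 4↦7, 5↦10, 6↦2, 7↦5, 8↦8, 9↦0, 10↦3]  zeros at y ∈ {9}
  x = 9: [0↦7, 1↦1, 2↦6, 3↦0, 4↦5, 5↦10, 6↦4, 7↦9, 8↦3, 9↦8, 10↦2]  zeros at y ∈ {3}
  x = 10: [0↦4, 1↦0, 2↦7, 3↦3, 4↦10, 5↦6, 6↦2, 7↦9, 8↦5, 9↦1, 10↦8]  zeros at y ∈ {1}
Collecting zeros: affine points = {(0, 4), (2, 9), (3, 1), (4, 10), (5, 4), (6, 3), (7, 10), (8, 9), (9, 3), (10, 1)}.
Total count |C(F_11)_aff| = 10.


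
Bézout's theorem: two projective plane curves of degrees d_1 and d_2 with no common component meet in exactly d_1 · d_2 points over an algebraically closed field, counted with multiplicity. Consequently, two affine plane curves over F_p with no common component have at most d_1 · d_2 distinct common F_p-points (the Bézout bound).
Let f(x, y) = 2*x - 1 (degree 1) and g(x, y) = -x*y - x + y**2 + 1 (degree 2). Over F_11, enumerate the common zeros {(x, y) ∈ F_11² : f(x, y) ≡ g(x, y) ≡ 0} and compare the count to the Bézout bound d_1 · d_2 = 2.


Common zeros: {(6, 8), (6, 9)}; count = 2; Bézout bound = 2.

deg(f) = 1, deg(g) = 2, so Bézout bound = 2.
Scan x ∈ F_11. For each x, list the y ∈ F_11 with f(x, y) ≡ 0 and those with g(x, y) ≡ 0 (mod 11); the common zeros in that column are the intersection.
  x = 0: f ≡ 0 at y ∈ ∅; g ≡ 0 at y ∈ ∅; common: ∅.
  x = 1: f ≡ 0 at y ∈ ∅; g ≡ 0 at y ∈ {0, 1}; common: ∅.
  x = 2: f ≡ 0 at y ∈ ∅; g ≡ 0 at y ∈ ∅; common: ∅.
  x = 3: f ≡ 0 at y ∈ ∅; g ≡ 0 at y ∈ ∅; common: ∅.
  x = 4: f ≡ 0 at y ∈ ∅; g ≡ 0 at y ∈ ∅; common: ∅.
  x = 5: f ≡ 0 at y ∈ ∅; g ≡ 0 at y ∈ ∅; common: ∅.
  x = 6: f ≡ 0 at y ∈ {0, 1, 2, 3, 4, 5, 6, 7, 8, 9, 10}; g ≡ 0 at y ∈ {8, 9}; common: {8, 9}.
  x = 7: f ≡ 0 at y ∈ ∅; g ≡ 0 at y ∈ ∅; common: ∅.
  x = 8: f ≡ 0 at y ∈ ∅; g ≡ 0 at y ∈ {3, 5}; common: ∅.
  x = 9: f ≡ 0 at y ∈ ∅; g ≡ 0 at y ∈ {2, 7}; common: ∅.
  x = 10: f ≡ 0 at y ∈ ∅; g ≡ 0 at y ∈ {4, 6}; common: ∅.
Collecting: common zeros = {(6, 8), (6, 9)}, so the count is 2.
Comparison with the Bézout bound: 2 ≤ 2 = deg(f)·deg(g), as expected for curves with no common component (the bound is attained).


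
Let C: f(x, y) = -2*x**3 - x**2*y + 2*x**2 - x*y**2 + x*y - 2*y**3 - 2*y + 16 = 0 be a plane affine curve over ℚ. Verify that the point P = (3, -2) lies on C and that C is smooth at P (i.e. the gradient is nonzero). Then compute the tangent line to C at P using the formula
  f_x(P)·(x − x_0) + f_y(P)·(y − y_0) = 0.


Tangent line at P: -36*x - 20*y + 68 = 0.

Step 1: f(3, -2) = 0, so P lies on C.
Step 2: partial derivatives
  f_x(x, y) = -6*x**2 - 2*x*y + 4*x - y**2 + y, f_y(x, y) = -x**2 - 2*x*y + x - 6*y**2 - 2.
  f_x(P) = -36, f_y(P) = -20 (gradient nonzero, so P is smooth).
Step 3: tangent line at P: -36·(x − 3) + -20·(y − -2) = 0.
Expanding: -36*x - 20*y + 68 = 0.


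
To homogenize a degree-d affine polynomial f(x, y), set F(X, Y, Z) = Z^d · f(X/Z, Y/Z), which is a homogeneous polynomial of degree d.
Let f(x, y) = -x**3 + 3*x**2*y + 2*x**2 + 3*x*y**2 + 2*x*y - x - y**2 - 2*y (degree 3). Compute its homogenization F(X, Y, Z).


F(X, Y, Z) = -X**3 + 3*X**2*Y + 2*X**2*Z + 3*X*Y**2 + 2*X*Y*Z - X*Z**2 - Y**2*Z - 2*Y*Z**2

deg(f) = 3.
Substitute x = X/Z, y = Y/Z into f, then multiply by Z^3.
  monomial -1·x^3·y^0 ↦ -1·X^3·Y^0·Z^0.
  monomial 3·x^2·y^1 ↦ 3·X^2·Y^1·Z^0.
  monomial 2·x^2·y^0 ↦ 2·X^2·Y^0·Z^1.
  monomial 3·x^1·y^2 ↦ 3·X^1·Y^2·Z^0.
  monomial 2·x^1·y^1 ↦ 2·X^1·Y^1·Z^1.
  monomial -1·x^1·y^0 ↦ -1·X^1·Y^0·Z^2.
  monomial -1·x^0·y^2 ↦ -1·X^0·Y^2·Z^1.
  monomial -2·x^0·y^1 ↦ -2·X^0·Y^1·Z^2.
Collecting: F(X, Y, Z) = -X**3 + 3*X**2*Y + 2*X**2*Z + 3*X*Y**2 + 2*X*Y*Z - X*Z**2 - Y**2*Z - 2*Y*Z**2.


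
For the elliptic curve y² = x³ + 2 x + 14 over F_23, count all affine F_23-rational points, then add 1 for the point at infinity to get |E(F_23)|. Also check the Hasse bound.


Affine points = {(2, 7), (2, 16), (3, 1), (3, 22), (6, 9), (6, 14), (7, 7), (7, 16), (8, 6), (8, 17), (9, 5), (9, 18), (12, 8), (12, 15), (13, 11), (13, 12), (14, 7), (14, 16), (16, 5), (16, 18), (17, 4), (17, 19), (20, 2), (20, 21), (21, 5), (21, 18)}; affine count = 26; |E(F_23)| = 27.

Discriminant check: Δ ∝ 4a³ + 27b² = 4·2³ + 27·14² = 4·8 + 27·196 ≡ 11 (mod 23). Nonzero ⇒ E is nonsingular.
For each x ∈ F_23, compute rhs = x³ + 2·x + 14 mod 23, then count y ∈ F_23 with y² ≡ rhs.
  x = 0: rhs = 14, matching y values: none (0 points).
  x = 1: rhs = 17, matching y values: none (0 points).
  x = 2: rhs = 3, matching y values: 7, 16 (2 points).
  x = 3: rhs = 1, matching y values: 1, 22 (2 points).
  x = 4: rhs = 17, matching y values: none (0 points).
  x = 5: rhs = 11, matching y values: none (0 points).
  x = 6: rhs = 12, matching y values: 9, 14 (2 points).
  x = 7: rhs = 3, matching y values: 7, 16 (2 points).
  x = 8: rhs = 13, matching y values: 6, 17 (2 points).
  x = 9: rhs = 2, matching y values: 5, 18 (2 points).
  x = 10: rhs = 22, matching y values: none (0 points).
  x = 11: rhs = 10, matching y values: none (0 points).
  x = 12: rhs = 18, matching y values: 8, 15 (2 points).
  x = 13: rhs = 6, matching y values: 11, 12 (2 points).
  x = 14: rhs = 3, matching y values: 7, 16 (2 points).
  x = 15: rhs = 15, matching y values: none (0 points).
  x = 16: rhs = 2, matching y values: 5, 18 (2 points).
  x = 17: rhs = 16, matching y values: 4, 19 (2 points).
  x = 18: rhs = 17, matching y values: none (0 points).
  x = 19: rhs = 11, matching y values: none (0 points).
  x = 20: rhs = 4, matching y values: 2, 21 (2 points).
  x = 21: rhs = 2, matching y values: 5, 18 (2 points).
  x = 22: rhs = 11, matching y values: none (0 points).
Total affine count: 26.
Full point count |E(F_23)| = 26 + 1 = 27.
Hasse bound: |27 − (23+1)| = |3| = 3 ≤ 2√23 ≈ 9.5917 ✓.


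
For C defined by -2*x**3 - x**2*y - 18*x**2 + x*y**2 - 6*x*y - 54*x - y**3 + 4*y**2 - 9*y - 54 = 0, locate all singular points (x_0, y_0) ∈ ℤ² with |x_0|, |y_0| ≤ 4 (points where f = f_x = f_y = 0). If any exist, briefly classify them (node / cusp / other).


Singular points: {(-3, 0)}; classification: cusp.

Compute partial derivatives:
  f_x = -6*x**2 - 2*x*y - 36*x + y**2 - 6*y - 54.
  f_y = -x**2 + 2*x*y - 6*x - 3*y**2 + 8*y - 9.
Scan x_0 ∈ {−4, ..., 4}. For each x_0, f_y(x_0, y) is a polynomial in y; find its integer roots y ∈ {−4, ..., 4}, then test f_x and f at those candidates.
  x = -4: f_y(-4, y) = -3*y**2 - 1; no integer root y with |y| ≤ 4.
  x = -3: f_y(-3, y) = -3*y**2 + 2*y; vanishes at y ∈ {0}. (-3, 0): f_x = 0, f = 0 — SINGULAR.
  x = -2: f_y(-2, y) = -3*y**2 + 4*y - 1; vanishes at y ∈ {1}. (-2, 1): f_x = -7 ≠ 0.
  x = -1: f_y(-1, y) = -3*y**2 + 6*y - 4; no integer root y with |y| ≤ 4.
  x = 0: f_y(0, y) = -3*y**2 + 8*y - 9; no integer root y with |y| ≤ 4.
  x = 1: f_y(1, y) = -3*y**2 + 10*y - 16; no integer root y with |y| ≤ 4.
  x = 2: f_y(2, y) = -3*y**2 + 12*y - 25; no integer root y with |y| ≤ 4.
  x = 3: f_y(3, y) = -3*y**2 + 14*y - 36; no integer root y with |y| ≤ 4.
  x = 4: f_y(4, y) = -3*y**2 + 16*y - 49; no integer root y with |y| ≤ 4.
Only singular point on the grid: (-3, 0).
Classify: substitute x = -3 + u, y = 0 + v and expand: f = -2*u**3 - u**2*v + u*v**2 - v**3 + v**2.
No constant or linear terms (consistent with a singular point). Quadratic part: v**2. Cubic part: -2*u**3 - u**2*v + u*v**2 - v**3.
The quadratic part v**2 is a perfect square, so there is a single (double) tangent line v = 0, i.e. y = 0. Restricting the cubic part to that line (v = 0) leaves -2*u**3 ≠ 0, so f is not divisible by v and the branch is v² ≈ 2*u**3 to lowest order — this is a cusp.
Classification: cusp.


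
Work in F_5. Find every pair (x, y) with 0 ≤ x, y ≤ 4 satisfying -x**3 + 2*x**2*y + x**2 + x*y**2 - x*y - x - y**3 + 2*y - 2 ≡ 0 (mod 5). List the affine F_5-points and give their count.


Affine F_5-points: {(1, 1), (3, 2), (4, 3)}; count = 3.

For each of the 25 pairs (x, y) ∈ F_5², evaluate f(x, y) mod 5. Record the zeros.
  x = 0: [0↦3, 1↦4, 2↦4, 3↦2, 4↦2]  zeros at y ∈ ∅
  x = 1: [0↦2, 1↦0, 2↦4, 3↦3, 4↦1]  zeros at y ∈ {1}
  x = 2: [0↦2, 1↦1, 2↦3, 3↦2, 4↦2]  zeros at y ∈ ∅
  x = 3: [0↦2, 1↦1, 2↦0, 3↦3, 4↦4]  zeros at y ∈ {2}
  x = 4: [0↦1, 1↦4, 2↦4, 3↦0, 4↦1]  zeros at y ∈ {3}
Collecting zeros: affine points = {(1, 1), (3, 2), (4, 3)}.
Total count |C(F_5)_aff| = 3.


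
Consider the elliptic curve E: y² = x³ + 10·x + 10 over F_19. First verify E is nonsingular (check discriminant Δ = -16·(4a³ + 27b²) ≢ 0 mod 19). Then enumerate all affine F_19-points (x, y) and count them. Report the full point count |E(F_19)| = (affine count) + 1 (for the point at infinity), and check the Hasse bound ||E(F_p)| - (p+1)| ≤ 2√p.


Affine points = {(2, 0), (4, 0), (6, 1), (6, 18), (7, 9), (7, 10), (11, 8), (11, 11), (13, 0), (14, 5), (14, 14), (15, 1), (15, 18), (17, 1), (17, 18)}; affine count = 15; |E(F_19)| = 16.

Discriminant check: Δ ∝ 4a³ + 27b² = 4·10³ + 27·10² = 4·1000 + 27·100 ≡ 12 (mod 19). Nonzero ⇒ E is nonsingular.
For each x ∈ F_19, compute rhs = x³ + 10·x + 10 mod 19, then count y ∈ F_19 with y² ≡ rhs.
  x = 0: rhs = 10, matching y values: none (0 points).
  x = 1: rhs = 2, matching y values: none (0 points).
  x = 2: rhs = 0, matching y values: 0 (1 points).
  x = 3: rhs = 10, matching y values: none (0 points).
  x = 4: rhs = 0, matching y values: 0 (1 points).
  x = 5: rhs = 14, matching y values: none (0 points).
  x = 6: rhs = 1, matching y values: 1, 18 (2 points).
  x = 7: rhs = 5, matching y values: 9, 10 (2 points).
  x = 8: rhs = 13, matching y values: none (0 points).
  x = 9: rhs = 12, matching y values: none (0 points).
  x = 10: rhs = 8, matching y values: none (0 points).
  x = 11: rhs = 7, matching y values: 8, 11 (2 points).
  x = 12: rhs = 15, matching y values: none (0 points).
  x = 13: rhs = 0, matching y values: 0 (1 points).
  x = 14: rhs = 6, matching y values: 5, 14 (2 points).
  x = 15: rhs = 1, matching y values: 1, 18 (2 points).
  x = 16: rhs = 10, matching y values: none (0 points).
  x = 17: rhs = 1, matching y values: 1, 18 (2 points).
  x = 18: rhs = 18, matching y values: none (0 points).
Total affine count: 15.
Full point count |E(F_19)| = 15 + 1 = 16.
Hasse bound: |16 − (19+1)| = |-4| = 4 ≤ 2√19 ≈ 8.7178 ✓.


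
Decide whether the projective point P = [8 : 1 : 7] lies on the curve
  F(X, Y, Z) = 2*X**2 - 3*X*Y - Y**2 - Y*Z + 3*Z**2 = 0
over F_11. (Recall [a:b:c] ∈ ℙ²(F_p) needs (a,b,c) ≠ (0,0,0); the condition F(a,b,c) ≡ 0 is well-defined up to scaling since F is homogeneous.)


F(8,1,7) ≡ 1 (mod 11); P is NOT on the curve.

Evaluate F(8, 1, 7) term-by-term (mod 11).
  2*X**2 ↦ 2·64·1·1 = 128
  -3*X*Y ↦ -3·8·1·1 = -24
  -Y**2 ↦ -1·1·1·1 = -1
  -Y*Z ↦ -1·1·1·7 = -7
  3*Z**2 ↦ 3·1·1·49 = 147
Sum: F(8, 1, 7) = (128) + (-24) + (-1) + (-7) + (147) = 243.
Reducing mod 11: 243 ≡ 1 (mod 11).
Since F(a, b, c) ≡ 1 ≠ 0 (mod 11), P does NOT lie on the curve.


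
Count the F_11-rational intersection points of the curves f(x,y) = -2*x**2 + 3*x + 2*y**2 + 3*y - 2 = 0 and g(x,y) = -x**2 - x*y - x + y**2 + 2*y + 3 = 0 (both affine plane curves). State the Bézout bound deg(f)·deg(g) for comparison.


Common zeros: {(9, 3)}; count = 1; Bézout bound = 4.

deg(f) = 2, deg(g) = 2, so Bézout bound = 4.
Scan x ∈ F_11. For each x, list the y ∈ F_11 with f(x, y) ≡ 0 and those with g(x, y) ≡ 0 (mod 11); the common zeros in that column are the intersection.
  x = 0: f ≡ 0 at y ∈ {6, 9}; g ≡ 0 at y ∈ {2, 7}; common: ∅.
  x = 1: f ≡ 0 at y ∈ ∅; g ≡ 0 at y ∈ ∅; common: ∅.
  x = 2: f ≡ 0 at y ∈ ∅; g ≡ 0 at y ∈ {5, 6}; common: ∅.
  x = 3: f ≡ 0 at y ∈ {0, 4}; g ≡ 0 at y ∈ {5, 7}; common: ∅.
  x = 4: f ≡ 0 at y ∈ {0, 4}; g ≡ 0 at y ∈ ∅; common: ∅.
  x = 5: f ≡ 0 at y ∈ ∅; g ≡ 0 at y ∈ ∅; common: ∅.
  x = 6: f ≡ 0 at y ∈ ∅; g ≡ 0 at y ∈ ∅; common: ∅.
  x = 7: f ≡ 0 at y ∈ {6, 9}; g ≡ 0 at y ∈ ∅; common: ∅.
  x = 8: f ≡ 0 at y ∈ ∅; g ≡ 0 at y ∈ {2, 4}; common: ∅.
  x = 9: f ≡ 0 at y ∈ {1, 3}; g ≡ 0 at y ∈ {3, 4}; common: {3}.
  x = 10: f ≡ 0 at y ∈ ∅; g ≡ 0 at y ∈ ∅; common: ∅.
Collecting: common zeros = {(9, 3)}, so the count is 1.
Comparison with the Bézout bound: 1 ≤ 4 = deg(f)·deg(g), as expected for curves with no common component (the affine F_11-count falls short of the bound because intersections may lie at infinity, over extension fields, or carry multiplicity).


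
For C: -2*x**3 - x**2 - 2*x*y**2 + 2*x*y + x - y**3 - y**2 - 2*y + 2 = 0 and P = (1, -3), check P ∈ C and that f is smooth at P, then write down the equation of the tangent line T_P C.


Tangent line at P: -31*x - 9*y + 4 = 0.

Step 1: f(1, -3) = 0, so P lies on C.
Step 2: partial derivatives
  f_x(x, y) = -6*x**2 - 2*x - 2*y**2 + 2*y + 1, f_y(x, y) = -4*x*y + 2*x - 3*y**2 - 2*y - 2.
  f_x(P) = -31, f_y(P) = -9 (gradient nonzero, so P is smooth).
Step 3: tangent line at P: -31·(x − 1) + -9·(y − -3) = 0.
Expanding: -31*x - 9*y + 4 = 0.


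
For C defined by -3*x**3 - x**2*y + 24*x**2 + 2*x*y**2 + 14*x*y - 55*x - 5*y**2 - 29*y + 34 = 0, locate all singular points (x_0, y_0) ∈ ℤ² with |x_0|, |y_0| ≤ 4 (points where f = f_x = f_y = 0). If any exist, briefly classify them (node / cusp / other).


Singular points: {(3, -2)}; classification: node.

Compute partial derivatives:
  f_x = -9*x**2 - 2*x*y + 48*x + 2*y**2 + 14*y - 55.
  f_y = -x**2 + 4*x*y + 14*x - 10*y - 29.
Scan x_0 ∈ {−4, ..., 4}. For each x_0, f_y(x_0, y) is a polynomial in y; find its integer roots y ∈ {−4, ..., 4}, then test f_x and f at those candidates.
  x = -4: f_y(-4, y) = -26*y - 101; no integer root y with |y| ≤ 4.
  x = -3: f_y(-3, y) = -22*y - 80; no integer root y with |y| ≤ 4.
  x = -2: f_y(-2, y) = -18*y - 61; no integer root y with |y| ≤ 4.
  x = -1: f_y(-1, y) = -14*y - 44; no integer root y with |y| ≤ 4.
  x = 0: f_y(0, y) = -10*y - 29; no integer root y with |y| ≤ 4.
  x = 1: f_y(1, y) = -6*y - 16; no integer root y with |y| ≤ 4.
  x = 2: f_y(2, y) = -2*y - 5; no integer root y with |y| ≤ 4.
  x = 3: f_y(3, y) = 2*y + 4; vanishes at y ∈ {-2}. (3, -2): f_x = 0, f = 0 — SINGULAR.
  x = 4: f_y(4, y) = 6*y + 11; no integer root y with |y| ≤ 4.
Only singular point on the grid: (3, -2).
Classify: substitute x = 3 + u, y = -2 + v and expand: f = -3*u**3 - u**2*v - u**2 + 2*u*v**2 + v**2.
No constant or linear terms (consistent with a singular point). Quadratic part: -u**2 + v**2. Cubic part: -3*u**3 - u**2*v + 2*u*v**2.
The quadratic part v**2 - u**2 = (v − u)(v + u) splits into two distinct linear factors, so there are two distinct tangent lines y − -2 = ±(x − 3) — this is a node (ordinary double point).
Classification: node.


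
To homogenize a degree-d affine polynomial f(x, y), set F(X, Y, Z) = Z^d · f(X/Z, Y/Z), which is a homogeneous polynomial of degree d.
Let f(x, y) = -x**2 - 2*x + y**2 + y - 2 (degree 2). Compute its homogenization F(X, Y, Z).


F(X, Y, Z) = -X**2 - 2*X*Z + Y**2 + Y*Z - 2*Z**2

deg(f) = 2.
Substitute x = X/Z, y = Y/Z into f, then multiply by Z^2.
  monomial -1·x^2·y^0 ↦ -1·X^2·Y^0·Z^0.
  monomial -2·x^1·y^0 ↦ -2·X^1·Y^0·Z^1.
  monomial 1·x^0·y^2 ↦ 1·X^0·Y^2·Z^0.
  monomial 1·x^0·y^1 ↦ 1·X^0·Y^1·Z^1.
  monomial -2·x^0·y^0 ↦ -2·X^0·Y^0·Z^2.
Collecting: F(X, Y, Z) = -X**2 - 2*X*Z + Y**2 + Y*Z - 2*Z**2.


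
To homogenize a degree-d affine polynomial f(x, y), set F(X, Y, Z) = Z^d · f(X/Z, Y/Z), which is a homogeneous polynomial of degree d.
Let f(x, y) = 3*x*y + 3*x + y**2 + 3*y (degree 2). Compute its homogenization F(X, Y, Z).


F(X, Y, Z) = 3*X*Y + 3*X*Z + Y**2 + 3*Y*Z

deg(f) = 2.
Substitute x = X/Z, y = Y/Z into f, then multiply by Z^2.
  monomial 3·x^1·y^1 ↦ 3·X^1·Y^1·Z^0.
  monomial 3·x^1·y^0 ↦ 3·X^1·Y^0·Z^1.
  monomial 1·x^0·y^2 ↦ 1·X^0·Y^2·Z^0.
  monomial 3·x^0·y^1 ↦ 3·X^0·Y^1·Z^1.
Collecting: F(X, Y, Z) = 3*X*Y + 3*X*Z + Y**2 + 3*Y*Z.


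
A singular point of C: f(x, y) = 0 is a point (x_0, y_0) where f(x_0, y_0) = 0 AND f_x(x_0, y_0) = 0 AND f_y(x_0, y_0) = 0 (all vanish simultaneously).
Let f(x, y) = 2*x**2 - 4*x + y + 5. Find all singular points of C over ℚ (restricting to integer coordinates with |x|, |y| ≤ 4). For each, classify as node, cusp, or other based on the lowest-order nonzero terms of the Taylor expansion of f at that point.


No singular points in the scanned grid; C is smooth there.

Compute partial derivatives:
  f_x = 4*x - 4.
  f_y = 1.
f_y = 1 is a nonzero constant, so f_y never vanishes: no point (x, y) can satisfy f = f_x = f_y = 0. In particular no (x, y) ∈ {−4, ..., 4}² is singular; the curve is smooth.


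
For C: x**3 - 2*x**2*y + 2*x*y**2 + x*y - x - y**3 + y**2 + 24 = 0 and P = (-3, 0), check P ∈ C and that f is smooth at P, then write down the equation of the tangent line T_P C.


Tangent line at P: 26*x - 21*y + 78 = 0.

Step 1: f(-3, 0) = 0, so P lies on C.
Step 2: partial derivatives
  f_x(x, y) = 3*x**2 - 4*x*y + 2*y**2 + y - 1, f_y(x, y) = -2*x**2 + 4*x*y + x - 3*y**2 + 2*y.
  f_x(P) = 26, f_y(P) = -21 (gradient nonzero, so P is smooth).
Step 3: tangent line at P: 26·(x − -3) + -21·(y − 0) = 0.
Expanding: 26*x - 21*y + 78 = 0.


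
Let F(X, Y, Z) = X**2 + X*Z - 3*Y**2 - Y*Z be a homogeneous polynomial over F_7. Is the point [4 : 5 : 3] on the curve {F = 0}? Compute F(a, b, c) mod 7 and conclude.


F(4,5,3) ≡ 1 (mod 7); P is NOT on the curve.

Evaluate F(4, 5, 3) term-by-term (mod 7).
  X**2 ↦ 1·16·1·1 = 16
  X*Z ↦ 1·4·1·3 = 12
  -3*Y**2 ↦ -3·1·25·1 = -75
  -Y*Z ↦ -1·1·5·3 = -15
Sum: F(4, 5, 3) = (16) + (12) + (-75) + (-15) = -62.
Reducing mod 7: -62 ≡ 1 (mod 7).
Since F(a, b, c) ≡ 1 ≠ 0 (mod 7), P does NOT lie on the curve.


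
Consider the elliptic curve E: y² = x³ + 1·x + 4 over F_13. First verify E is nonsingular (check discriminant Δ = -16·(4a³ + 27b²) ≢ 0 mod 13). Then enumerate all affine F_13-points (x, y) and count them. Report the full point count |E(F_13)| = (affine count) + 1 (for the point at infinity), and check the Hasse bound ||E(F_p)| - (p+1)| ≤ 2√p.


Affine points = {(0, 2), (0, 11), (2, 1), (2, 12), (5, 2), (5, 11), (7, 4), (7, 9), (8, 2), (8, 11), (9, 1), (9, 12), (10, 0)}; affine count = 13; |E(F_13)| = 14.

Discriminant check: Δ ∝ 4a³ + 27b² = 4·1³ + 27·4² = 4·1 + 27·16 ≡ 7 (mod 13). Nonzero ⇒ E is nonsingular.
For each x ∈ F_13, compute rhs = x³ + 1·x + 4 mod 13, then count y ∈ F_13 with y² ≡ rhs.
  x = 0: rhs = 4, matching y values: 2, 11 (2 points).
  x = 1: rhs = 6, matching y values: none (0 points).
  x = 2: rhs = 1, matching y values: 1, 12 (2 points).
  x = 3: rhs = 8, matching y values: none (0 points).
  x = 4: rhs = 7, matching y values: none (0 points).
  x = 5: rhs = 4, matching y values: 2, 11 (2 points).
  x = 6: rhs = 5, matching y values: none (0 points).
  x = 7: rhs = 3, matching y values: 4, 9 (2 points).
  x = 8: rhs = 4, matching y values: 2, 11 (2 points).
  x = 9: rhs = 1, matching y values: 1, 12 (2 points).
  x = 10: rhs = 0, matching y values: 0 (1 points).
  x = 11: rhs = 7, matching y values: none (0 points).
  x = 12: rhs = 2, matching y values: none (0 points).
Total affine count: 13.
Full point count |E(F_13)| = 13 + 1 = 14.
Hasse bound: |14 − (13+1)| = |0| = 0 ≤ 2√13 ≈ 7.2111 ✓.
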